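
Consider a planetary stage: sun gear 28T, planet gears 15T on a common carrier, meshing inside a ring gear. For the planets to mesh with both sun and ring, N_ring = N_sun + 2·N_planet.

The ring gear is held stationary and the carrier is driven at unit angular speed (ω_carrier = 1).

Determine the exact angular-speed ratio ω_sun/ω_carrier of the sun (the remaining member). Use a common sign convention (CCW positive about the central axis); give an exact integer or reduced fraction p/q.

N_ring = 28 + 2·15 = 58
28(ω_s−ω_c) = −58(ω_r−ω_c),  ω_r=0, ω_c=1
ω_s = 1 − (58/28)(0−1) = 43/14
ω_s/ω_c = 43/14

43/14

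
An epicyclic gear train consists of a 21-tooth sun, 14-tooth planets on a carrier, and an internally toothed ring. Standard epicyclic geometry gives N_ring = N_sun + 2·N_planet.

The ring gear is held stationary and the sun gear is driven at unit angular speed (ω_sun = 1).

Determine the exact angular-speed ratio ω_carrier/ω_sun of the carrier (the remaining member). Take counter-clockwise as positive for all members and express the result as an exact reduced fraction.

N_ring = 21 + 2·14 = 49
21(ω_s−ω_c) = −49(ω_r−ω_c),  ω_r=0, ω_s=1
21(1−ω_c) = −49(0−ω_c)  ⇒  70ω_c = 21  ⇒  ω_c = 3/10
ω_c/ω_s = 3/10

3/10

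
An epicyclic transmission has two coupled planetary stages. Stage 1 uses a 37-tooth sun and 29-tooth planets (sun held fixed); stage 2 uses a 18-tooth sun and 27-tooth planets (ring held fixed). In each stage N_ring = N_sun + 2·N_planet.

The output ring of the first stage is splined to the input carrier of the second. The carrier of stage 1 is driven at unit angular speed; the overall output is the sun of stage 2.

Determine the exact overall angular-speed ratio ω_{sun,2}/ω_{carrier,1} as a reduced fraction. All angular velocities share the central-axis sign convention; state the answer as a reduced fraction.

132/19

Stage 1: N_ring = 37 + 2·29 = 95
Stage 1: 37(ω_s−ω_c) = −95(ω_r−ω_c),  ω_s=0, ω_c=1
Stage 1: ω_r = 1 − (37/95)(0−1) = 132/95
  ⇒ ω_r¹/ω_c¹ = 132/95
Stage 2: N_ring = 18 + 2·27 = 72
Stage 2: 18(ω_s−ω_c) = −72(ω_r−ω_c),  ω_r=0, ω_c=1
Stage 2: ω_s = 1 − (72/18)(0−1) = 5
  ⇒ ω_s²/ω_c² = 5
Coupling ω_c² = ω_r¹ ⇒ overall = 132/95 × 5 = 132/19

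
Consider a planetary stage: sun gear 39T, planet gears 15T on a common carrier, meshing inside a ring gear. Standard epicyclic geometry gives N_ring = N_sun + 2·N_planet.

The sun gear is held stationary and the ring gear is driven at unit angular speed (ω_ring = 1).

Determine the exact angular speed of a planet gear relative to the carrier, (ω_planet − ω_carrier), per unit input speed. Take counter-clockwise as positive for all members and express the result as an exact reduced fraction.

N_ring = 39 + 2·15 = 69
39(ω_s−ω_c) = −69(ω_r−ω_c),  ω_s=0, ω_r=1
39(0−ω_c) = −69(1−ω_c)  ⇒  108ω_c = 69  ⇒  ω_c = 23/36
sun–planet: 39·(0−23/36) = −15·(ω_p−ω_c)  ⇒  ω_p−ω_c = −(39/15)·(-23/36) = 299/180

299/180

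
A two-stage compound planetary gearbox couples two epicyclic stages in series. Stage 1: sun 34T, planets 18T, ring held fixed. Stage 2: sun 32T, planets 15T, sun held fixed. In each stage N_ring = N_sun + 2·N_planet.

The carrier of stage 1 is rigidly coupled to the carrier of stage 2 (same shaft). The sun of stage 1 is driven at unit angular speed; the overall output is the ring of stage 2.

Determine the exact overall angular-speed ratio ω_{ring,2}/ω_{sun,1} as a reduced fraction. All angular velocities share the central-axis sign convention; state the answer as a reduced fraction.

Stage 1: N_ring = 34 + 2·18 = 70
Stage 1: 34(ω_s−ω_c) = −70(ω_r−ω_c),  ω_r=0, ω_s=1
Stage 1: 34(1−ω_c) = −70(0−ω_c)  ⇒  104ω_c = 34  ⇒  ω_c = 17/52
  ⇒ ω_c¹/ω_s¹ = 17/52
Stage 2: N_ring = 32 + 2·15 = 62
Stage 2: 32(ω_s−ω_c) = −62(ω_r−ω_c),  ω_s=0, ω_c=1
Stage 2: ω_r = 1 − (32/62)(0−1) = 47/31
  ⇒ ω_r²/ω_c² = 47/31
Coupling ω_c² = ω_c¹ ⇒ overall = 17/52 × 47/31 = 799/1612

799/1612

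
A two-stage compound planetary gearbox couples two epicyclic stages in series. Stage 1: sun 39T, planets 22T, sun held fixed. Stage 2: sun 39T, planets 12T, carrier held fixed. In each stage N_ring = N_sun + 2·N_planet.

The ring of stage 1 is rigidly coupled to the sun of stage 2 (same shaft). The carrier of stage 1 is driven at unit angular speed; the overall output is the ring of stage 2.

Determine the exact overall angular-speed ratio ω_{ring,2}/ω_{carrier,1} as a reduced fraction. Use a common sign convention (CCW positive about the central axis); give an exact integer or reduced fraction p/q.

-1586/1743

Stage 1: N_ring = 39 + 2·22 = 83
Stage 1: 39(ω_s−ω_c) = −83(ω_r−ω_c),  ω_s=0, ω_c=1
Stage 1: ω_r = 1 − (39/83)(0−1) = 122/83
  ⇒ ω_r¹/ω_c¹ = 122/83
Stage 2: N_ring = 39 + 2·12 = 63
Stage 2: 39(ω_s−ω_c) = −63(ω_r−ω_c),  ω_c=0, ω_s=1
Stage 2: ω_r = 0 − (39/63)(1−0) = -13/21
  ⇒ ω_r²/ω_s² = -13/21
Coupling ω_s² = ω_r¹ ⇒ overall = 122/83 × -13/21 = -1586/1743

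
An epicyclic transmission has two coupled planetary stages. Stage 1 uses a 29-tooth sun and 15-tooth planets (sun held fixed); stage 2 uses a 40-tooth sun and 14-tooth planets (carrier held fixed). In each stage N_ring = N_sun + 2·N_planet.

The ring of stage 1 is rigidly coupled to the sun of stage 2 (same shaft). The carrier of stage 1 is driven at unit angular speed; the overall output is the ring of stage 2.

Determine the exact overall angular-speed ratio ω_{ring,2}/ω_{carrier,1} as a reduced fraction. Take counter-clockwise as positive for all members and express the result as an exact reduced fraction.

Stage 1: N_ring = 29 + 2·15 = 59
Stage 1: 29(ω_s−ω_c) = −59(ω_r−ω_c),  ω_s=0, ω_c=1
Stage 1: ω_r = 1 − (29/59)(0−1) = 88/59
  ⇒ ω_r¹/ω_c¹ = 88/59
Stage 2: N_ring = 40 + 2·14 = 68
Stage 2: 40(ω_s−ω_c) = −68(ω_r−ω_c),  ω_c=0, ω_s=1
Stage 2: ω_r = 0 − (40/68)(1−0) = -10/17
  ⇒ ω_r²/ω_s² = -10/17
Coupling ω_s² = ω_r¹ ⇒ overall = 88/59 × -10/17 = -880/1003

-880/1003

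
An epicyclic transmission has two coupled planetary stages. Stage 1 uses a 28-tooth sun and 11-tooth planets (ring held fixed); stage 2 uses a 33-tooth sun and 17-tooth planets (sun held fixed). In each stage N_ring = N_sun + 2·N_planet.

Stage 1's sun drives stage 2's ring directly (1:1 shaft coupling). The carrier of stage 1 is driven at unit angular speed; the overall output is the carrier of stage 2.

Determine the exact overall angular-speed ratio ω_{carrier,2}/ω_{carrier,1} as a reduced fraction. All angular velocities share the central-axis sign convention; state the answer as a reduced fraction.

2613/1400

Stage 1: N_ring = 28 + 2·11 = 50
Stage 1: 28(ω_s−ω_c) = −50(ω_r−ω_c),  ω_r=0, ω_c=1
Stage 1: ω_s = 1 − (50/28)(0−1) = 39/14
  ⇒ ω_s¹/ω_c¹ = 39/14
Stage 2: N_ring = 33 + 2·17 = 67
Stage 2: 33(ω_s−ω_c) = −67(ω_r−ω_c),  ω_s=0, ω_r=1
Stage 2: 33(0−ω_c) = −67(1−ω_c)  ⇒  100ω_c = 67  ⇒  ω_c = 67/100
  ⇒ ω_c²/ω_r² = 67/100
Coupling ω_r² = ω_s¹ ⇒ overall = 39/14 × 67/100 = 2613/1400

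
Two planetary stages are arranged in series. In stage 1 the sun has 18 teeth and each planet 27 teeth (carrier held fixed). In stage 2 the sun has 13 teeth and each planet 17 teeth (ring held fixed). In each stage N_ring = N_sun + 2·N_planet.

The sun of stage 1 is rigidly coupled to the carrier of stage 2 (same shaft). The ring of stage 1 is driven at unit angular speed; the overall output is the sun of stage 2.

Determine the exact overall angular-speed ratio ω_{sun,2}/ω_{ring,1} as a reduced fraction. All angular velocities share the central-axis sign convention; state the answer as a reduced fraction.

-240/13

Stage 1: N_ring = 18 + 2·27 = 72
Stage 1: 18(ω_s−ω_c) = −72(ω_r−ω_c),  ω_c=0, ω_r=1
Stage 1: ω_s = 0 − (72/18)(1−0) = -4
  ⇒ ω_s¹/ω_r¹ = -4
Stage 2: N_ring = 13 + 2·17 = 47
Stage 2: 13(ω_s−ω_c) = −47(ω_r−ω_c),  ω_r=0, ω_c=1
Stage 2: ω_s = 1 − (47/13)(0−1) = 60/13
  ⇒ ω_s²/ω_c² = 60/13
Coupling ω_c² = ω_s¹ ⇒ overall = -4 × 60/13 = -240/13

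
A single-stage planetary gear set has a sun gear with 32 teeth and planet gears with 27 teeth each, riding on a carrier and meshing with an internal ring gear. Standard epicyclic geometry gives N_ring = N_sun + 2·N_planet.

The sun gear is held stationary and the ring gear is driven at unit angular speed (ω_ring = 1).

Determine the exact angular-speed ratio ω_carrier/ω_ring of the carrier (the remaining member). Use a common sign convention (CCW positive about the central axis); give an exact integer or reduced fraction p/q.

43/59

N_ring = 32 + 2·27 = 86
32(ω_s−ω_c) = −86(ω_r−ω_c),  ω_s=0, ω_r=1
32(0−ω_c) = −86(1−ω_c)  ⇒  118ω_c = 86  ⇒  ω_c = 43/59
ω_c/ω_r = 43/59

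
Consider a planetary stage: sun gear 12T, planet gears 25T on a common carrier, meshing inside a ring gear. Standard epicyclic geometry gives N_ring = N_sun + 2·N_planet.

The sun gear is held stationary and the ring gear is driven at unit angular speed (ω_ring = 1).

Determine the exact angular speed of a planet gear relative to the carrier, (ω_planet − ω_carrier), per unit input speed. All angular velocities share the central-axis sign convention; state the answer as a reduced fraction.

372/925

N_ring = 12 + 2·25 = 62
12(ω_s−ω_c) = −62(ω_r−ω_c),  ω_s=0, ω_r=1
12(0−ω_c) = −62(1−ω_c)  ⇒  74ω_c = 62  ⇒  ω_c = 31/37
sun–planet: 12·(0−31/37) = −25·(ω_p−ω_c)  ⇒  ω_p−ω_c = −(12/25)·(-31/37) = 372/925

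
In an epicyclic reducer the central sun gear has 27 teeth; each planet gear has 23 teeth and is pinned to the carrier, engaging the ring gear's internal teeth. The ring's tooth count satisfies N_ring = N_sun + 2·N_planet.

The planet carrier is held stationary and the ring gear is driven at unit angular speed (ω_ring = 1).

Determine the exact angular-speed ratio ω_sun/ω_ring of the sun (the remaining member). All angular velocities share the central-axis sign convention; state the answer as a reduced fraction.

N_ring = 27 + 2·23 = 73
27(ω_s−ω_c) = −73(ω_r−ω_c),  ω_c=0, ω_r=1
ω_s = 0 − (73/27)(1−0) = -73/27
ω_s/ω_r = -73/27

-73/27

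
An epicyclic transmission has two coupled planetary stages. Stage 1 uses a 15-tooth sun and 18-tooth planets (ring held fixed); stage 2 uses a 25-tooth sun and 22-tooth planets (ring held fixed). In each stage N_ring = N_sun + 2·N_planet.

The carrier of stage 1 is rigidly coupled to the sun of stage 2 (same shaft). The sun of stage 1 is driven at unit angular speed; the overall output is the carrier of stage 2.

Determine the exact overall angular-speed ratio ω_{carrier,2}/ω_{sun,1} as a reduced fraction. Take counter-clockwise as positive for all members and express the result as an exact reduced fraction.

Stage 1: N_ring = 15 + 2·18 = 51
Stage 1: 15(ω_s−ω_c) = −51(ω_r−ω_c),  ω_r=0, ω_s=1
Stage 1: 15(1−ω_c) = −51(0−ω_c)  ⇒  66ω_c = 15  ⇒  ω_c = 5/22
  ⇒ ω_c¹/ω_s¹ = 5/22
Stage 2: N_ring = 25 + 2·22 = 69
Stage 2: 25(ω_s−ω_c) = −69(ω_r−ω_c),  ω_r=0, ω_s=1
Stage 2: 25(1−ω_c) = −69(0−ω_c)  ⇒  94ω_c = 25  ⇒  ω_c = 25/94
  ⇒ ω_c²/ω_s² = 25/94
Coupling ω_s² = ω_c¹ ⇒ overall = 5/22 × 25/94 = 125/2068

125/2068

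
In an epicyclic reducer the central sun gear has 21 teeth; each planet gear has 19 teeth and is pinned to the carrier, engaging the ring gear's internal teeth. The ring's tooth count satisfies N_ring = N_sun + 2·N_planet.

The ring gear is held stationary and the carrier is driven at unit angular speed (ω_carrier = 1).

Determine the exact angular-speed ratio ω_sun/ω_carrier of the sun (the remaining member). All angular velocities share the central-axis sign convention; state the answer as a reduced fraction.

N_ring = 21 + 2·19 = 59
21(ω_s−ω_c) = −59(ω_r−ω_c),  ω_r=0, ω_c=1
ω_s = 1 − (59/21)(0−1) = 80/21
ω_s/ω_c = 80/21

80/21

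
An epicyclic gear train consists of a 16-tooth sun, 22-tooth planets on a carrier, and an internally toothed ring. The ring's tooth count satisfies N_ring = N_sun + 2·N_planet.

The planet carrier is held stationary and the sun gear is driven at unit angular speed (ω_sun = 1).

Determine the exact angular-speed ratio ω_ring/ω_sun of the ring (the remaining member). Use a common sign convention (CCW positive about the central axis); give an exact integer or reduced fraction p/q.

N_ring = 16 + 2·22 = 60
16(ω_s−ω_c) = −60(ω_r−ω_c),  ω_c=0, ω_s=1
ω_r = 0 − (16/60)(1−0) = -4/15
ω_r/ω_s = -4/15

-4/15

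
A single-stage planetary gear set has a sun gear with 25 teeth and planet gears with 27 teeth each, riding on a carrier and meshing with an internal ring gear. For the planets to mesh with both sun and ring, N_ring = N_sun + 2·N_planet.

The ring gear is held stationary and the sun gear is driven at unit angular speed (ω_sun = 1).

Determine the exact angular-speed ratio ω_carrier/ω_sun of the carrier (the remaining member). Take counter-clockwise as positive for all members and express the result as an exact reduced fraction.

25/104

N_ring = 25 + 2·27 = 79
25(ω_s−ω_c) = −79(ω_r−ω_c),  ω_r=0, ω_s=1
25(1−ω_c) = −79(0−ω_c)  ⇒  104ω_c = 25  ⇒  ω_c = 25/104
ω_c/ω_s = 25/104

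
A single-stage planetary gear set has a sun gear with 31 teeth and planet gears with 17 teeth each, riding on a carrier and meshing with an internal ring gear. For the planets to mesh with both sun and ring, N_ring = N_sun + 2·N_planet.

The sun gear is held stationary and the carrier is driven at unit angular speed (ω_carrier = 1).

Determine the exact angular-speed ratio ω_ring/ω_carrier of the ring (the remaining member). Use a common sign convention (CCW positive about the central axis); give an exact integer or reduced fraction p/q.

N_ring = 31 + 2·17 = 65
31(ω_s−ω_c) = −65(ω_r−ω_c),  ω_s=0, ω_c=1
ω_r = 1 − (31/65)(0−1) = 96/65
ω_r/ω_c = 96/65

96/65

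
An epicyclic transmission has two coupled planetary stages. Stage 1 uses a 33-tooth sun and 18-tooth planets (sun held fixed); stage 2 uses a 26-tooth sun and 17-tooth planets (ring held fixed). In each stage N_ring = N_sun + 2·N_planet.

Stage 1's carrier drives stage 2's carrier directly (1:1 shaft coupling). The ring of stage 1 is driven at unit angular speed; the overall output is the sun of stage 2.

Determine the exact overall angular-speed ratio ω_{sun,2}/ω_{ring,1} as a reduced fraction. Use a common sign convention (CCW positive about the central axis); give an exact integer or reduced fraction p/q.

Stage 1: N_ring = 33 + 2·18 = 69
Stage 1: 33(ω_s−ω_c) = −69(ω_r−ω_c),  ω_s=0, ω_r=1
Stage 1: 33(0−ω_c) = −69(1−ω_c)  ⇒  102ω_c = 69  ⇒  ω_c = 23/34
  ⇒ ω_c¹/ω_r¹ = 23/34
Stage 2: N_ring = 26 + 2·17 = 60
Stage 2: 26(ω_s−ω_c) = −60(ω_r−ω_c),  ω_r=0, ω_c=1
Stage 2: ω_s = 1 − (60/26)(0−1) = 43/13
  ⇒ ω_s²/ω_c² = 43/13
Coupling ω_c² = ω_c¹ ⇒ overall = 23/34 × 43/13 = 989/442

989/442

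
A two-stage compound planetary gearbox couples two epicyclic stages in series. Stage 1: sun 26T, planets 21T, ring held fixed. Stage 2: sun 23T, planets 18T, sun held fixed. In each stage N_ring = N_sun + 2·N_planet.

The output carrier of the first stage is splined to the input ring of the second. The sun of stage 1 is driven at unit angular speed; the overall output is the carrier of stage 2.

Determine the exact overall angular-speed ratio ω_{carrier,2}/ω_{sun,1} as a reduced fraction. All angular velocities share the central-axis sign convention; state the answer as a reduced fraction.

767/3854

Stage 1: N_ring = 26 + 2·21 = 68
Stage 1: 26(ω_s−ω_c) = −68(ω_r−ω_c),  ω_r=0, ω_s=1
Stage 1: 26(1−ω_c) = −68(0−ω_c)  ⇒  94ω_c = 26  ⇒  ω_c = 13/47
  ⇒ ω_c¹/ω_s¹ = 13/47
Stage 2: N_ring = 23 + 2·18 = 59
Stage 2: 23(ω_s−ω_c) = −59(ω_r−ω_c),  ω_s=0, ω_r=1
Stage 2: 23(0−ω_c) = −59(1−ω_c)  ⇒  82ω_c = 59  ⇒  ω_c = 59/82
  ⇒ ω_c²/ω_r² = 59/82
Coupling ω_r² = ω_c¹ ⇒ overall = 13/47 × 59/82 = 767/3854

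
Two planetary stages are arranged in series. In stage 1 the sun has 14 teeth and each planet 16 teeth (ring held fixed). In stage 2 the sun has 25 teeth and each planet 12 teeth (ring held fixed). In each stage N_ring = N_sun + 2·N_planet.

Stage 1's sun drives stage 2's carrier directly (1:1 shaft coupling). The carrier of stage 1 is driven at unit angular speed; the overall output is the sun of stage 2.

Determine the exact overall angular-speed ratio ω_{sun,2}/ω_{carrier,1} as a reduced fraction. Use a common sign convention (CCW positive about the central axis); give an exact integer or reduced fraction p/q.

444/35

Stage 1: N_ring = 14 + 2·16 = 46
Stage 1: 14(ω_s−ω_c) = −46(ω_r−ω_c),  ω_r=0, ω_c=1
Stage 1: ω_s = 1 − (46/14)(0−1) = 30/7
  ⇒ ω_s¹/ω_c¹ = 30/7
Stage 2: N_ring = 25 + 2·12 = 49
Stage 2: 25(ω_s−ω_c) = −49(ω_r−ω_c),  ω_r=0, ω_c=1
Stage 2: ω_s = 1 − (49/25)(0−1) = 74/25
  ⇒ ω_s²/ω_c² = 74/25
Coupling ω_c² = ω_s¹ ⇒ overall = 30/7 × 74/25 = 444/35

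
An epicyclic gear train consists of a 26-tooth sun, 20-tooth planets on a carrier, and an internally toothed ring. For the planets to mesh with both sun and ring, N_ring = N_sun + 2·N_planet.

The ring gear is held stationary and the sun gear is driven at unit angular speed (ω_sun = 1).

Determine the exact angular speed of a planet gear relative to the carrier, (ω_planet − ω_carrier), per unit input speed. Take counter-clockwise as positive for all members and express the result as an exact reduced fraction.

N_ring = 26 + 2·20 = 66
26(ω_s−ω_c) = −66(ω_r−ω_c),  ω_r=0, ω_s=1
26(1−ω_c) = −66(0−ω_c)  ⇒  92ω_c = 26  ⇒  ω_c = 13/46
sun–planet: 26·(1−13/46) = −20·(ω_p−ω_c)  ⇒  ω_p−ω_c = −(26/20)·(33/46) = -429/460

-429/460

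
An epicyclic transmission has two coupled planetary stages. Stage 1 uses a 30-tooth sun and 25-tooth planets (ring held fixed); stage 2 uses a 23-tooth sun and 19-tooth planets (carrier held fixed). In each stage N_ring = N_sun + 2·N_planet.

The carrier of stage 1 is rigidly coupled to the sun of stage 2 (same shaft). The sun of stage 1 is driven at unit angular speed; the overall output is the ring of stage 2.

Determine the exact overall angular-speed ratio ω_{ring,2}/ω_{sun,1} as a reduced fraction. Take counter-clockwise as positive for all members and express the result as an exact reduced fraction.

-69/671

Stage 1: N_ring = 30 + 2·25 = 80
Stage 1: 30(ω_s−ω_c) = −80(ω_r−ω_c),  ω_r=0, ω_s=1
Stage 1: 30(1−ω_c) = −80(0−ω_c)  ⇒  110ω_c = 30  ⇒  ω_c = 3/11
  ⇒ ω_c¹/ω_s¹ = 3/11
Stage 2: N_ring = 23 + 2·19 = 61
Stage 2: 23(ω_s−ω_c) = −61(ω_r−ω_c),  ω_c=0, ω_s=1
Stage 2: ω_r = 0 − (23/61)(1−0) = -23/61
  ⇒ ω_r²/ω_s² = -23/61
Coupling ω_s² = ω_c¹ ⇒ overall = 3/11 × -23/61 = -69/671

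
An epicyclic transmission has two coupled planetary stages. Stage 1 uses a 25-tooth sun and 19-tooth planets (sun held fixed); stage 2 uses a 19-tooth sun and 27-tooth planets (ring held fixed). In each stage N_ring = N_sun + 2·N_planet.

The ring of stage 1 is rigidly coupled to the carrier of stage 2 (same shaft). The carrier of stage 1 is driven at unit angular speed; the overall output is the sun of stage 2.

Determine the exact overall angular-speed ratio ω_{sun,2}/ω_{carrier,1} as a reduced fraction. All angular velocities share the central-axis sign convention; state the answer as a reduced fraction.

8096/1197

Stage 1: N_ring = 25 + 2·19 = 63
Stage 1: 25(ω_s−ω_c) = −63(ω_r−ω_c),  ω_s=0, ω_c=1
Stage 1: ω_r = 1 − (25/63)(0−1) = 88/63
  ⇒ ω_r¹/ω_c¹ = 88/63
Stage 2: N_ring = 19 + 2·27 = 73
Stage 2: 19(ω_s−ω_c) = −73(ω_r−ω_c),  ω_r=0, ω_c=1
Stage 2: ω_s = 1 − (73/19)(0−1) = 92/19
  ⇒ ω_s²/ω_c² = 92/19
Coupling ω_c² = ω_r¹ ⇒ overall = 88/63 × 92/19 = 8096/1197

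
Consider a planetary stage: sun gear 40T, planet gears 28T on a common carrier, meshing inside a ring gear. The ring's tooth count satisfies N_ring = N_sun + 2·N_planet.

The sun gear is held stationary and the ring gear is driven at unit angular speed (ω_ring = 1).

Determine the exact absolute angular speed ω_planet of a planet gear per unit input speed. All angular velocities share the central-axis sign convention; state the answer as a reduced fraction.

12/7

N_ring = 40 + 2·28 = 96
40(ω_s−ω_c) = −96(ω_r−ω_c),  ω_s=0, ω_r=1
40(0−ω_c) = −96(1−ω_c)  ⇒  136ω_c = 96  ⇒  ω_c = 12/17
sun–planet: 40·(0−12/17) = −28·(ω_p−ω_c)  ⇒  ω_p−ω_c = −(40/28)·(-12/17) = 120/119
ω_p = 12/17 + 120/119 = 12/7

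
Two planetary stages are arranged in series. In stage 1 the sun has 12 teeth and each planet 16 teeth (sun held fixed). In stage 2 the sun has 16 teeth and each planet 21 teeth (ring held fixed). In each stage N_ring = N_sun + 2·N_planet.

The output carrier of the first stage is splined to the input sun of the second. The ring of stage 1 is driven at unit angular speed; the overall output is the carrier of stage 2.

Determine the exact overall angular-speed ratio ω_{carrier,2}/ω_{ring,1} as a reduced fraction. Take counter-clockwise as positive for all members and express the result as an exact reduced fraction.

44/259

Stage 1: N_ring = 12 + 2·16 = 44
Stage 1: 12(ω_s−ω_c) = −44(ω_r−ω_c),  ω_s=0, ω_r=1
Stage 1: 12(0−ω_c) = −44(1−ω_c)  ⇒  56ω_c = 44  ⇒  ω_c = 11/14
  ⇒ ω_c¹/ω_r¹ = 11/14
Stage 2: N_ring = 16 + 2·21 = 58
Stage 2: 16(ω_s−ω_c) = −58(ω_r−ω_c),  ω_r=0, ω_s=1
Stage 2: 16(1−ω_c) = −58(0−ω_c)  ⇒  74ω_c = 16  ⇒  ω_c = 8/37
  ⇒ ω_c²/ω_s² = 8/37
Coupling ω_s² = ω_c¹ ⇒ overall = 11/14 × 8/37 = 44/259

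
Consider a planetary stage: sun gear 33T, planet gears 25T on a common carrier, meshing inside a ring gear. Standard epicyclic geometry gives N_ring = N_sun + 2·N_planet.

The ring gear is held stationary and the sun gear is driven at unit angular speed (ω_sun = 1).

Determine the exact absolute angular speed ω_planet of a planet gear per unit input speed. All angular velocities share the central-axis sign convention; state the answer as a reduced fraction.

N_ring = 33 + 2·25 = 83
33(ω_s−ω_c) = −83(ω_r−ω_c),  ω_r=0, ω_s=1
33(1−ω_c) = −83(0−ω_c)  ⇒  116ω_c = 33  ⇒  ω_c = 33/116
sun–planet: 33·(1−33/116) = −25·(ω_p−ω_c)  ⇒  ω_p−ω_c = −(33/25)·(83/116) = -2739/2900
ω_p = 33/116 − 2739/2900 = -33/50

-33/50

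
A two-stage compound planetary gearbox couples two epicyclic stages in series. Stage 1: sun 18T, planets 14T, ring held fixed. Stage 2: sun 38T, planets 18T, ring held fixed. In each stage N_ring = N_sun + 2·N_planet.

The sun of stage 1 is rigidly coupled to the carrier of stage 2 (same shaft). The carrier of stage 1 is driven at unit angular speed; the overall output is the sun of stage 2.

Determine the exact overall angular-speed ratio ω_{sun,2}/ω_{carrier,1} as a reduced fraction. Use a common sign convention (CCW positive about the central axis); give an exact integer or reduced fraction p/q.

Stage 1: N_ring = 18 + 2·14 = 46
Stage 1: 18(ω_s−ω_c) = −46(ω_r−ω_c),  ω_r=0, ω_c=1
Stage 1: ω_s = 1 − (46/18)(0−1) = 32/9
  ⇒ ω_s¹/ω_c¹ = 32/9
Stage 2: N_ring = 38 + 2·18 = 74
Stage 2: 38(ω_s−ω_c) = −74(ω_r−ω_c),  ω_r=0, ω_c=1
Stage 2: ω_s = 1 − (74/38)(0−1) = 56/19
  ⇒ ω_s²/ω_c² = 56/19
Coupling ω_c² = ω_s¹ ⇒ overall = 32/9 × 56/19 = 1792/171

1792/171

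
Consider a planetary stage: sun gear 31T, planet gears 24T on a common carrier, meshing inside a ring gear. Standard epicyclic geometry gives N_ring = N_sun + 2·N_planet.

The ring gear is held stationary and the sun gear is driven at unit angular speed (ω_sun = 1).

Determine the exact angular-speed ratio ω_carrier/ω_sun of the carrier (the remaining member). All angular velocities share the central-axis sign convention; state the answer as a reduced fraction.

31/110

N_ring = 31 + 2·24 = 79
31(ω_s−ω_c) = −79(ω_r−ω_c),  ω_r=0, ω_s=1
31(1−ω_c) = −79(0−ω_c)  ⇒  110ω_c = 31  ⇒  ω_c = 31/110
ω_c/ω_s = 31/110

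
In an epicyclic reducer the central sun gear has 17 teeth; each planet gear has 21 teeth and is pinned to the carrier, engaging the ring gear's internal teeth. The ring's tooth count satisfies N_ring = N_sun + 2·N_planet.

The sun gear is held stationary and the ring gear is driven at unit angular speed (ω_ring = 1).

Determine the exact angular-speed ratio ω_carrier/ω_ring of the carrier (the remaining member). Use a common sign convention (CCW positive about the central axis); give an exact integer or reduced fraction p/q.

59/76

N_ring = 17 + 2·21 = 59
17(ω_s−ω_c) = −59(ω_r−ω_c),  ω_s=0, ω_r=1
17(0−ω_c) = −59(1−ω_c)  ⇒  76ω_c = 59  ⇒  ω_c = 59/76
ω_c/ω_r = 59/76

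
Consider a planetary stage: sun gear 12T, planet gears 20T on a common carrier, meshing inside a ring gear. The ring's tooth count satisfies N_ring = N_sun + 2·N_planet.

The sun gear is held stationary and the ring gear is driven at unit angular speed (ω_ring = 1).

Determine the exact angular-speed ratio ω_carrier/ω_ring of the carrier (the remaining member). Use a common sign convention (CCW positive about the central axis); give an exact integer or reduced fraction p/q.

N_ring = 12 + 2·20 = 52
12(ω_s−ω_c) = −52(ω_r−ω_c),  ω_s=0, ω_r=1
12(0−ω_c) = −52(1−ω_c)  ⇒  64ω_c = 52  ⇒  ω_c = 13/16
ω_c/ω_r = 13/16

13/16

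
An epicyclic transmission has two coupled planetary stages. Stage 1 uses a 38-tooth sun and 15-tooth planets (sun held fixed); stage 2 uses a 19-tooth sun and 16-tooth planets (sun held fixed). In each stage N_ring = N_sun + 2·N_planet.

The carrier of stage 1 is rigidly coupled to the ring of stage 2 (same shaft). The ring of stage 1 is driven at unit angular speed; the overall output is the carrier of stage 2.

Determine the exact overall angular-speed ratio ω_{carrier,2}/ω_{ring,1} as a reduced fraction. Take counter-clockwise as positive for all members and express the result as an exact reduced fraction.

867/1855

Stage 1: N_ring = 38 + 2·15 = 68
Stage 1: 38(ω_s−ω_c) = −68(ω_r−ω_c),  ω_s=0, ω_r=1
Stage 1: 38(0−ω_c) = −68(1−ω_c)  ⇒  106ω_c = 68  ⇒  ω_c = 34/53
  ⇒ ω_c¹/ω_r¹ = 34/53
Stage 2: N_ring = 19 + 2·16 = 51
Stage 2: 19(ω_s−ω_c) = −51(ω_r−ω_c),  ω_s=0, ω_r=1
Stage 2: 19(0−ω_c) = −51(1−ω_c)  ⇒  70ω_c = 51  ⇒  ω_c = 51/70
  ⇒ ω_c²/ω_r² = 51/70
Coupling ω_r² = ω_c¹ ⇒ overall = 34/53 × 51/70 = 867/1855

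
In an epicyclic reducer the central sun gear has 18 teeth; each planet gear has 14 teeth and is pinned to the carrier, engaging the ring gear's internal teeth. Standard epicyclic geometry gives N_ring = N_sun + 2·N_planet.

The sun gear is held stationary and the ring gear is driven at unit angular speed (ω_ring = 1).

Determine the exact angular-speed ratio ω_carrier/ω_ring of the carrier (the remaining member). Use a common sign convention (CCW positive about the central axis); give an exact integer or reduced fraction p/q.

23/32

N_ring = 18 + 2·14 = 46
18(ω_s−ω_c) = −46(ω_r−ω_c),  ω_s=0, ω_r=1
18(0−ω_c) = −46(1−ω_c)  ⇒  64ω_c = 46  ⇒  ω_c = 23/32
ω_c/ω_r = 23/32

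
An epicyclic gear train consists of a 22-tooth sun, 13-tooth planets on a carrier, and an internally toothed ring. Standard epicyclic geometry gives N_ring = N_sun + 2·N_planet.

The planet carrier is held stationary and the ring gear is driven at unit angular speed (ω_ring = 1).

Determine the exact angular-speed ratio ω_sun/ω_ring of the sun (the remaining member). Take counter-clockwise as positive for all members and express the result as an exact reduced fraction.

-24/11

N_ring = 22 + 2·13 = 48
22(ω_s−ω_c) = −48(ω_r−ω_c),  ω_c=0, ω_r=1
ω_s = 0 − (48/22)(1−0) = -24/11
ω_s/ω_r = -24/11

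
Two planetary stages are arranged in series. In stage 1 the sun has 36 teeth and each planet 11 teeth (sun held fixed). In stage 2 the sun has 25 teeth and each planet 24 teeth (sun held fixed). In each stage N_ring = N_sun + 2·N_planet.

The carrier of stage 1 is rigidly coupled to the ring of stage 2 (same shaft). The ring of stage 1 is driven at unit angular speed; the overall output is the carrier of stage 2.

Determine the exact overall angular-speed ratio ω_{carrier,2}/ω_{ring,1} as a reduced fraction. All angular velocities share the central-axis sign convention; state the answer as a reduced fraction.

Stage 1: N_ring = 36 + 2·11 = 58
Stage 1: 36(ω_s−ω_c) = −58(ω_r−ω_c),  ω_s=0, ω_r=1
Stage 1: 36(0−ω_c) = −58(1−ω_c)  ⇒  94ω_c = 58  ⇒  ω_c = 29/47
  ⇒ ω_c¹/ω_r¹ = 29/47
Stage 2: N_ring = 25 + 2·24 = 73
Stage 2: 25(ω_s−ω_c) = −73(ω_r−ω_c),  ω_s=0, ω_r=1
Stage 2: 25(0−ω_c) = −73(1−ω_c)  ⇒  98ω_c = 73  ⇒  ω_c = 73/98
  ⇒ ω_c²/ω_r² = 73/98
Coupling ω_r² = ω_c¹ ⇒ overall = 29/47 × 73/98 = 2117/4606

2117/4606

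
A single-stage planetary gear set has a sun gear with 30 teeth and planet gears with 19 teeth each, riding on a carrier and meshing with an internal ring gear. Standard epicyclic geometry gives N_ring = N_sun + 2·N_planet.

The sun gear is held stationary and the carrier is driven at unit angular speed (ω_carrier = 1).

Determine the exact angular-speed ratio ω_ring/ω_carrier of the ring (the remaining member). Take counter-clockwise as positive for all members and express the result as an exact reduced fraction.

N_ring = 30 + 2·19 = 68
30(ω_s−ω_c) = −68(ω_r−ω_c),  ω_s=0, ω_c=1
ω_r = 1 − (30/68)(0−1) = 49/34
ω_r/ω_c = 49/34

49/34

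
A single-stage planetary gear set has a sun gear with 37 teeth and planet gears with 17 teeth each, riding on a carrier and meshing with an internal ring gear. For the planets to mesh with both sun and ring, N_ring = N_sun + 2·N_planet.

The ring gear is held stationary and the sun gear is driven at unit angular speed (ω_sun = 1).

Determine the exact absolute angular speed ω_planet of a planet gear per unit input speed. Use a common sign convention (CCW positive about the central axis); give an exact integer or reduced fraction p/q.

N_ring = 37 + 2·17 = 71
37(ω_s−ω_c) = −71(ω_r−ω_c),  ω_r=0, ω_s=1
37(1−ω_c) = −71(0−ω_c)  ⇒  108ω_c = 37  ⇒  ω_c = 37/108
sun–planet: 37·(1−37/108) = −17·(ω_p−ω_c)  ⇒  ω_p−ω_c = −(37/17)·(71/108) = -2627/1836
ω_p = 37/108 − 2627/1836 = -37/34

-37/34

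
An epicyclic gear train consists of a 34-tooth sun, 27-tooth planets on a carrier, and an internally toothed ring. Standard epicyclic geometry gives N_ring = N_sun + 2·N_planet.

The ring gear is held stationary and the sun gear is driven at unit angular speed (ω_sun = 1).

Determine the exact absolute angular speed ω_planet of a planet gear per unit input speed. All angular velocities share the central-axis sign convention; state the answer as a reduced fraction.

N_ring = 34 + 2·27 = 88
34(ω_s−ω_c) = −88(ω_r−ω_c),  ω_r=0, ω_s=1
34(1−ω_c) = −88(0−ω_c)  ⇒  122ω_c = 34  ⇒  ω_c = 17/61
sun–planet: 34·(1−17/61) = −27·(ω_p−ω_c)  ⇒  ω_p−ω_c = −(34/27)·(44/61) = -1496/1647
ω_p = 17/61 − 1496/1647 = -17/27

-17/27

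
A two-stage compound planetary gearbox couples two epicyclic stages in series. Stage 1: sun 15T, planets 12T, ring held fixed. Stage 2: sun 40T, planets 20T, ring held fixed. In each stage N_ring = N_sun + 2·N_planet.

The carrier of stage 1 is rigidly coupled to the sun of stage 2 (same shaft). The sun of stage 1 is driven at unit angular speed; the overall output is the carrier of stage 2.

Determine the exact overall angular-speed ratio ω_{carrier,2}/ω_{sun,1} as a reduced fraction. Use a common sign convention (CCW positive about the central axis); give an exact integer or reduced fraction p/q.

5/54

Stage 1: N_ring = 15 + 2·12 = 39
Stage 1: 15(ω_s−ω_c) = −39(ω_r−ω_c),  ω_r=0, ω_s=1
Stage 1: 15(1−ω_c) = −39(0−ω_c)  ⇒  54ω_c = 15  ⇒  ω_c = 5/18
  ⇒ ω_c¹/ω_s¹ = 5/18
Stage 2: N_ring = 40 + 2·20 = 80
Stage 2: 40(ω_s−ω_c) = −80(ω_r−ω_c),  ω_r=0, ω_s=1
Stage 2: 40(1−ω_c) = −80(0−ω_c)  ⇒  120ω_c = 40  ⇒  ω_c = 1/3
  ⇒ ω_c²/ω_s² = 1/3
Coupling ω_s² = ω_c¹ ⇒ overall = 5/18 × 1/3 = 5/54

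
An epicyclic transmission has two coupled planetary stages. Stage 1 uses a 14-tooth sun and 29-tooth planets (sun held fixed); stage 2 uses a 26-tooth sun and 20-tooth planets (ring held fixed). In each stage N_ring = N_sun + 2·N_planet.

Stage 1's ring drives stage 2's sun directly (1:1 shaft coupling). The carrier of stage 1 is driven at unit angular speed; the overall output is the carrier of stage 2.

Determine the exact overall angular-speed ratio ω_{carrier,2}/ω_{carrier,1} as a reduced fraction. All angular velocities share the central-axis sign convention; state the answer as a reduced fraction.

559/1656

Stage 1: N_ring = 14 + 2·29 = 72
Stage 1: 14(ω_s−ω_c) = −72(ω_r−ω_c),  ω_s=0, ω_c=1
Stage 1: ω_r = 1 − (14/72)(0−1) = 43/36
  ⇒ ω_r¹/ω_c¹ = 43/36
Stage 2: N_ring = 26 + 2·20 = 66
Stage 2: 26(ω_s−ω_c) = −66(ω_r−ω_c),  ω_r=0, ω_s=1
Stage 2: 26(1−ω_c) = −66(0−ω_c)  ⇒  92ω_c = 26  ⇒  ω_c = 13/46
  ⇒ ω_c²/ω_s² = 13/46
Coupling ω_s² = ω_r¹ ⇒ overall = 43/36 × 13/46 = 559/1656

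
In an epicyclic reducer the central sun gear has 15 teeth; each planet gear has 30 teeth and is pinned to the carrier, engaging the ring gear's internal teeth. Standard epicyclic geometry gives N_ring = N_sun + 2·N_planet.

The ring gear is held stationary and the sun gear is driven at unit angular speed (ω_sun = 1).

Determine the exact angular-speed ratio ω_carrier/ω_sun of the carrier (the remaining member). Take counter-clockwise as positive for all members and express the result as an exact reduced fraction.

N_ring = 15 + 2·30 = 75
15(ω_s−ω_c) = −75(ω_r−ω_c),  ω_r=0, ω_s=1
15(1−ω_c) = −75(0−ω_c)  ⇒  90ω_c = 15  ⇒  ω_c = 1/6
ω_c/ω_s = 1/6

1/6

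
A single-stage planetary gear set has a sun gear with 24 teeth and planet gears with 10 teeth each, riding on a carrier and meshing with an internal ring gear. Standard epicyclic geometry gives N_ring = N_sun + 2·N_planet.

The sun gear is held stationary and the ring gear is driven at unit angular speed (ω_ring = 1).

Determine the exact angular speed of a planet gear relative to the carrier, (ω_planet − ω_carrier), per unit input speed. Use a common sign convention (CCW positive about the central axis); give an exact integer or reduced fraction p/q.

N_ring = 24 + 2·10 = 44
24(ω_s−ω_c) = −44(ω_r−ω_c),  ω_s=0, ω_r=1
24(0−ω_c) = −44(1−ω_c)  ⇒  68ω_c = 44  ⇒  ω_c = 11/17
sun–planet: 24·(0−11/17) = −10·(ω_p−ω_c)  ⇒  ω_p−ω_c = −(24/10)·(-11/17) = 132/85

132/85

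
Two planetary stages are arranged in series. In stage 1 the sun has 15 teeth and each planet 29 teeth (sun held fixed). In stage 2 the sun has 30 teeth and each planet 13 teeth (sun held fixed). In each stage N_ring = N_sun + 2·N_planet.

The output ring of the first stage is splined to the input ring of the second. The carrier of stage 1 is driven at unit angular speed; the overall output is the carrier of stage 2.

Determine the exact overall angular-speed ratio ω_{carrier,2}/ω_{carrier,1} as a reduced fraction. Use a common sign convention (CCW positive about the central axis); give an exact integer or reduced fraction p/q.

2464/3139

Stage 1: N_ring = 15 + 2·29 = 73
Stage 1: 15(ω_s−ω_c) = −73(ω_r−ω_c),  ω_s=0, ω_c=1
Stage 1: ω_r = 1 − (15/73)(0−1) = 88/73
  ⇒ ω_r¹/ω_c¹ = 88/73
Stage 2: N_ring = 30 + 2·13 = 56
Stage 2: 30(ω_s−ω_c) = −56(ω_r−ω_c),  ω_s=0, ω_r=1
Stage 2: 30(0−ω_c) = −56(1−ω_c)  ⇒  86ω_c = 56  ⇒  ω_c = 28/43
  ⇒ ω_c²/ω_r² = 28/43
Coupling ω_r² = ω_r¹ ⇒ overall = 88/73 × 28/43 = 2464/3139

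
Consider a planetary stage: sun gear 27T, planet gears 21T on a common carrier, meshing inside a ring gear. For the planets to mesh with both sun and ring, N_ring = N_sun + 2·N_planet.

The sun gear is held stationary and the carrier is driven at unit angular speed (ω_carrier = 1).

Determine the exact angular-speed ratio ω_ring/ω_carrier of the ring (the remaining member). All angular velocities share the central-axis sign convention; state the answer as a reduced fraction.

32/23

N_ring = 27 + 2·21 = 69
27(ω_s−ω_c) = −69(ω_r−ω_c),  ω_s=0, ω_c=1
ω_r = 1 − (27/69)(0−1) = 32/23
ω_r/ω_c = 32/23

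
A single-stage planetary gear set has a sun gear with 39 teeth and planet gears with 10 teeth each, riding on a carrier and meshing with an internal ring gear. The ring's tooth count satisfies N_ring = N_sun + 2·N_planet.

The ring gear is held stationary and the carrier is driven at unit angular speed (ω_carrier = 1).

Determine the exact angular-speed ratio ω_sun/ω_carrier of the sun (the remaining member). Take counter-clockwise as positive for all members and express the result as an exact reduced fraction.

98/39

N_ring = 39 + 2·10 = 59
39(ω_s−ω_c) = −59(ω_r−ω_c),  ω_r=0, ω_c=1
ω_s = 1 − (59/39)(0−1) = 98/39
ω_s/ω_c = 98/39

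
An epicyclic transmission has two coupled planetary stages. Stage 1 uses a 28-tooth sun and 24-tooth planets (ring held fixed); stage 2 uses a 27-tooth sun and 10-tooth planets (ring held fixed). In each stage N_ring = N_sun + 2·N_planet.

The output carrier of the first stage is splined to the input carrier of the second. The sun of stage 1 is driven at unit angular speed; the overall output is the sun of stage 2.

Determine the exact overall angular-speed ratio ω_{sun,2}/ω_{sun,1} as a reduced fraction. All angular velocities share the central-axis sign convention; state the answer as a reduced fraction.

259/351

Stage 1: N_ring = 28 + 2·24 = 76
Stage 1: 28(ω_s−ω_c) = −76(ω_r−ω_c),  ω_r=0, ω_s=1
Stage 1: 28(1−ω_c) = −76(0−ω_c)  ⇒  104ω_c = 28  ⇒  ω_c = 7/26
  ⇒ ω_c¹/ω_s¹ = 7/26
Stage 2: N_ring = 27 + 2·10 = 47
Stage 2: 27(ω_s−ω_c) = −47(ω_r−ω_c),  ω_r=0, ω_c=1
Stage 2: ω_s = 1 − (47/27)(0−1) = 74/27
  ⇒ ω_s²/ω_c² = 74/27
Coupling ω_c² = ω_c¹ ⇒ overall = 7/26 × 74/27 = 259/351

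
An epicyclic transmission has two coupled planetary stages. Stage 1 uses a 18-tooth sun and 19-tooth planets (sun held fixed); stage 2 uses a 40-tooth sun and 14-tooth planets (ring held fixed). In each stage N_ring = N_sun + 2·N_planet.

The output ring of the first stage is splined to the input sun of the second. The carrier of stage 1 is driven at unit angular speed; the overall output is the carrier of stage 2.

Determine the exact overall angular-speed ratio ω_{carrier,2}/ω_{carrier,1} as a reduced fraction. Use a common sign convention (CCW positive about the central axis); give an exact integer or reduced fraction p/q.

Stage 1: N_ring = 18 + 2·19 = 56
Stage 1: 18(ω_s−ω_c) = −56(ω_r−ω_c),  ω_s=0, ω_c=1
Stage 1: ω_r = 1 − (18/56)(0−1) = 37/28
  ⇒ ω_r¹/ω_c¹ = 37/28
Stage 2: N_ring = 40 + 2·14 = 68
Stage 2: 40(ω_s−ω_c) = −68(ω_r−ω_c),  ω_r=0, ω_s=1
Stage 2: 40(1−ω_c) = −68(0−ω_c)  ⇒  108ω_c = 40  ⇒  ω_c = 10/27
  ⇒ ω_c²/ω_s² = 10/27
Coupling ω_s² = ω_r¹ ⇒ overall = 37/28 × 10/27 = 185/378

185/378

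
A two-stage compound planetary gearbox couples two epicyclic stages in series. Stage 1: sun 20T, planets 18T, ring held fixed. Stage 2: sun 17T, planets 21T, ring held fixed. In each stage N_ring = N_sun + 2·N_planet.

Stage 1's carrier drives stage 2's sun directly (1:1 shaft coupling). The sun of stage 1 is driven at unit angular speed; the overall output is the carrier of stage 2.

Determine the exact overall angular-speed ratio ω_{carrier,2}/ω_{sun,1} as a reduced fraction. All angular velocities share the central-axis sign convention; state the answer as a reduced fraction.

Stage 1: N_ring = 20 + 2·18 = 56
Stage 1: 20(ω_s−ω_c) = −56(ω_r−ω_c),  ω_r=0, ω_s=1
Stage 1: 20(1−ω_c) = −56(0−ω_c)  ⇒  76ω_c = 20  ⇒  ω_c = 5/19
  ⇒ ω_c¹/ω_s¹ = 5/19
Stage 2: N_ring = 17 + 2·21 = 59
Stage 2: 17(ω_s−ω_c) = −59(ω_r−ω_c),  ω_r=0, ω_s=1
Stage 2: 17(1−ω_c) = −59(0−ω_c)  ⇒  76ω_c = 17  ⇒  ω_c = 17/76
  ⇒ ω_c²/ω_s² = 17/76
Coupling ω_s² = ω_c¹ ⇒ overall = 5/19 × 17/76 = 85/1444

85/1444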